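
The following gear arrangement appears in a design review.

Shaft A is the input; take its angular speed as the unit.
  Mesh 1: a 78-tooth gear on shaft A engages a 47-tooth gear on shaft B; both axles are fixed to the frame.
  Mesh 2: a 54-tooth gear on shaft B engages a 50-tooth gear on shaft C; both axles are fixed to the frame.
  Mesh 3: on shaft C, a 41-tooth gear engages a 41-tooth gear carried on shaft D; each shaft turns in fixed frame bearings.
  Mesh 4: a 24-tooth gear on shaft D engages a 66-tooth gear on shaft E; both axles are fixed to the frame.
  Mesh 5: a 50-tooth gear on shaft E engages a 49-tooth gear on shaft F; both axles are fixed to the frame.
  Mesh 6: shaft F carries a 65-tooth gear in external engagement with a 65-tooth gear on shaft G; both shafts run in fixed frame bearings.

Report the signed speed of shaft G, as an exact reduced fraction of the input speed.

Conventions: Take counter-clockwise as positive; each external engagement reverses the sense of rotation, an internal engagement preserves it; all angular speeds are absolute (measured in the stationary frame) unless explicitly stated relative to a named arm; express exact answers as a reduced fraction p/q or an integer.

6-mesh fixed-axis compound train (all bearings frame-fixed)
mesh 1 [78T→47T]: |ω|/ω_in = 1×78/47 = 78/47, sense flips to −
mesh 2 [54T→50T]: |ω|/ω_in = (78/47)×54/50 = 2106/1175, sense flips to +
mesh 3 [41T→41T]: |ω|/ω_in = (2106/1175)×41/41 = 2106/1175, sense flips to −
mesh 4 [24T→66T]: |ω|/ω_in = (2106/1175)×24/66 = 8424/12925, sense flips to +
mesh 5 [50T→49T]: |ω|/ω_in = (8424/12925)×50/49 = 16848/25333, sense flips to −
mesh 6 [65T→65T]: |ω|/ω_in = (16848/25333)×65/65 = 16848/25333, sense flips to +
signed output speed (× input speed) = 16848/25333

16848/25333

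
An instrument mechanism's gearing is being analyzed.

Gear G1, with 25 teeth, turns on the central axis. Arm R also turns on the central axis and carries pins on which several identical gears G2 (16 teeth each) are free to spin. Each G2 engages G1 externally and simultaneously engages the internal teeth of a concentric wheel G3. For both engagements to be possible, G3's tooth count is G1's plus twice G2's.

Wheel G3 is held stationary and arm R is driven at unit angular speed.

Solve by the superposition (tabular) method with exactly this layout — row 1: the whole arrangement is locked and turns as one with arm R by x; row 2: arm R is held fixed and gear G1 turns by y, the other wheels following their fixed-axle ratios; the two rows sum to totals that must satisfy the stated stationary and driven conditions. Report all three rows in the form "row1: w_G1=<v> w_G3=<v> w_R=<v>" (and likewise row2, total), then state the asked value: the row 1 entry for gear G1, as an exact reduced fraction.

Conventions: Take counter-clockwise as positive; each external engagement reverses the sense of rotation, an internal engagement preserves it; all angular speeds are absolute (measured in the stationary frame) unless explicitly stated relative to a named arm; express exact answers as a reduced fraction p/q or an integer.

planetary set (25T centre, 16T on arm, 57T internal) — Willis relation
row 1 — lock + rotate with arm: ω_sun = ω_ring = ω_arm = x
row 2 — arm fixed, fixed-axis ratios: sun y, ring −(25/57)·y, arm 0
boundary: total ω_ring = x − (25/57)·y = 0 and total ω_arm = x = 1  ⇒  y = 57/25, x = 1
row 2 ring = −(25/57)·57/25 = -1
totals (row 1 + row 2): sun 1 + 57/25 = 82/25, ring 1 + (-1) = 0, arm 1 + 0 = 1
asked cell (row1, sun) = 1

row1: w_G1=1 w_G3=1 w_R=1
row2: w_G1=57/25 w_G3=-1 w_R=0
total: w_G1=82/25 w_G3=0 w_R=1
asked value: 1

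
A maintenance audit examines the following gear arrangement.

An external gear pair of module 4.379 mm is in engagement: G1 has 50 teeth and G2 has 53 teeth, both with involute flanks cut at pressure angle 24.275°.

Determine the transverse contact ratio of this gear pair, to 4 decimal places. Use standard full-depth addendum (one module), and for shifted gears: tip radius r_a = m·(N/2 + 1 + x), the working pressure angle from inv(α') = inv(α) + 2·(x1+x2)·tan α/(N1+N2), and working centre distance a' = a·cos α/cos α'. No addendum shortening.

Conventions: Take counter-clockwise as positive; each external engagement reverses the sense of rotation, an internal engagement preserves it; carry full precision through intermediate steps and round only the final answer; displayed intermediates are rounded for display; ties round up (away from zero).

1.5658

class = single-mesh tooth geometry [involute pair 50T × 53T, m = 4.379]
base radii: r_b1 = 99.795521, r_b2 = 105.783252
tip radii: r_a1 = 113.854000, r_a2 = 120.422500
no profile shift: α' = α, a' = a
action lengths: √(r_a1²−r_b1²) = 54.804993, √(r_a2²−r_b2²) = 57.545478
base pitch p_b = π·m·cos α = 12.540675
CR = (54.804993 + 57.545478 − 225.518500·sin 24.27500°)/12.540675 = 1.565790
contact ratio ≈ 1.5658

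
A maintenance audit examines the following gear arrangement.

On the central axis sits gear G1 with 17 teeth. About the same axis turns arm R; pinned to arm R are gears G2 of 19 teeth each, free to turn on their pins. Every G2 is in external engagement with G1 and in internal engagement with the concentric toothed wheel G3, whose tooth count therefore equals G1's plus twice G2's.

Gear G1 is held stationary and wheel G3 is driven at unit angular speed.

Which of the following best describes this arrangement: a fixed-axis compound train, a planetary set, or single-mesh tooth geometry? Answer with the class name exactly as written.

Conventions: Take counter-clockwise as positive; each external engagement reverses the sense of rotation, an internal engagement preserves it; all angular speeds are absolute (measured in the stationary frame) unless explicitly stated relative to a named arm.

planetary set

class = planetary set [G3 = 17+2·19 = 55; Willis about the carrier]
classification: planetary set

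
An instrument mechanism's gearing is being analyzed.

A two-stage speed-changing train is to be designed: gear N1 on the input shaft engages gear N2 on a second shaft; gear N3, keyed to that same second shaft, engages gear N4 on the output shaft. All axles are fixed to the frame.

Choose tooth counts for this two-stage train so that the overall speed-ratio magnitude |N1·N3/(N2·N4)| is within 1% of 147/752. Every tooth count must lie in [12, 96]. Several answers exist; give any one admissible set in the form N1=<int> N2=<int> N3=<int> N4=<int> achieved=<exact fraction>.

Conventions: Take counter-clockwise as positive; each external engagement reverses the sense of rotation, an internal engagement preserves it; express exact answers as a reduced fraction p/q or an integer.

topology: fixed-axis compound train — 2 stages, target 147/752
target = 147/752 in lowest terms: an exact hit needs N1·N3 = k·147 and N2·N4 = k·752 for one integer k, every count in [12, 96]; additionally prefer no 1:1 stage (N1 ≠ N2, N3 ≠ N4)
k = 1: no 1:1-free in-range split of k·147 and k·752 into factor pairs; take k = 2
k = 2: N1·N3 = 294 = 14·21, N2·N4 = 1504 = 16·94
achieved = 14·21/(16·94) = 147/752; |achieved − target| = 0 ≤ 147/75200 ✓

N1=14 N2=16 N3=21 N4=94 achieved=147/752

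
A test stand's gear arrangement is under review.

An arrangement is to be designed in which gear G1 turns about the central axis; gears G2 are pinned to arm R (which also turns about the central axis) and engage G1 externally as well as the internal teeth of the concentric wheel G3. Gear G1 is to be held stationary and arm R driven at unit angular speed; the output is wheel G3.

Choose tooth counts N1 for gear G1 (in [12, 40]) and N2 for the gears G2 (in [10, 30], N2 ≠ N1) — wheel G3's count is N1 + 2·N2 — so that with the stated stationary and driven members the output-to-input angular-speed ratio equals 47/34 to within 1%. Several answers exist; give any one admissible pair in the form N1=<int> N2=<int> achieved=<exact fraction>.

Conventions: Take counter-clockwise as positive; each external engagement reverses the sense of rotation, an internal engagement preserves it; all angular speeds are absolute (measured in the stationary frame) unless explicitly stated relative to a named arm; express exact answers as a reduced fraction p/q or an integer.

class = planetary set [ratio 47/34 wanted; Willis about the carrier]
Willis with ω_sun = 0: ω_ring/ω_arm = (N1+N3)/N3; set equal to 47/34  ⇒  N3/N1 = 1/(47/34 − 1) = 34/13
N3 = N1 + 2·N2  ⇒  N2/N1 = (N3/N1 − 1)/2 = (34/13 − 1)/2 = 21/26
smallest multiple with N1 ≥ 12 and N2 ≥ 10: k = 1  ⇒  N1 = 1·26 = 26, N2 = 1·21 = 21 (N1 ≤ 40, N2 ≤ 30, N2 ≠ N1 ✓), N3 = 26 + 2·21 = 68
check: (N1+N3)/N3 with N1 = 26, N3 = 68 gives 47/34; |achieved − target| = 0 ≤ 47/3400 ✓

N1=26 N2=21 achieved=47/34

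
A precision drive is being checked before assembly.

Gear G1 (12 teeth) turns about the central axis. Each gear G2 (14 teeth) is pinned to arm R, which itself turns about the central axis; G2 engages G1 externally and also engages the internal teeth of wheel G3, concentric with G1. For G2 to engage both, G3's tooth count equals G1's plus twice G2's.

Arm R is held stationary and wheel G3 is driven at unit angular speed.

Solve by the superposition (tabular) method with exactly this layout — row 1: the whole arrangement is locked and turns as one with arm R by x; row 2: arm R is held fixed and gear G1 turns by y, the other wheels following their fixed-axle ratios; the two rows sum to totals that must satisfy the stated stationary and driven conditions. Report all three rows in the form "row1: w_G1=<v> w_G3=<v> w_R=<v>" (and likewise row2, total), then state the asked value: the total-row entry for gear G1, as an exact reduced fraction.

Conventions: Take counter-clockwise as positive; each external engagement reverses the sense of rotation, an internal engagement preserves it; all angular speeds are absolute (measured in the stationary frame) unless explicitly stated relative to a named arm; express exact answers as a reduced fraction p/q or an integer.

recognized (axles ride arm R): planetary set, 12/14/40 teeth
superposition row 1 [locked train]: every member turns x
superposition row 2 [arm held]: sun y, ring −(12/40)·y, arm 0
boundary: total ω_arm = x = 0 and total ω_ring = x − (12/40)·y = 1  ⇒  y = -10/3, x = 0
row 2 ring = −(12/40)·(-10/3) = 1
totals (row 1 + row 2): sun 0 + (-10/3) = -10/3, ring 0 + 1 = 1, arm 0 + 0 = 0
asked cell (total, sun) = -10/3

row1: w_G1=0 w_G3=0 w_R=0
row2: w_G1=-10/3 w_G3=1 w_R=0
total: w_G1=-10/3 w_G3=1 w_R=0
asked value: -10/3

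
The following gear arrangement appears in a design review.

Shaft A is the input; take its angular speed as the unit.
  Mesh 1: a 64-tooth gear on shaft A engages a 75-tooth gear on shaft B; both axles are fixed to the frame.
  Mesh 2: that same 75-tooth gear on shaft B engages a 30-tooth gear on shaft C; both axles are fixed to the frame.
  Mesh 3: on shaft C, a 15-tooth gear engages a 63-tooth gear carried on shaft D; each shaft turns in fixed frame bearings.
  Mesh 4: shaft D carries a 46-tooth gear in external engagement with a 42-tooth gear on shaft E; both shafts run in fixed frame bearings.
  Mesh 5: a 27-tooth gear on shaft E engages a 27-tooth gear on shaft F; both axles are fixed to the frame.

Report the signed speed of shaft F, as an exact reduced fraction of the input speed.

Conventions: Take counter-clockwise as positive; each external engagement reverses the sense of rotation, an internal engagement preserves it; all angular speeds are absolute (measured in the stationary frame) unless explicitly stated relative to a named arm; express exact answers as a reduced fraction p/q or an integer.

-736/1323

5-mesh fixed-axis compound train (all bearings frame-fixed)
mesh 1 [64T→75T]: |ω|/ω_in = 1×64/75 = 64/75, sense flips to −
mesh 2 [75T→30T]: |ω|/ω_in = (64/75)×75/30 = 32/15, sense flips to +
mesh 3 [15T→63T]: |ω|/ω_in = (32/15)×15/63 = 32/63, sense flips to −
mesh 4 [46T→42T]: |ω|/ω_in = (32/63)×46/42 = 736/1323, sense flips to +
mesh 5 [27T→27T]: |ω|/ω_in = (736/1323)×27/27 = 736/1323, sense flips to −
signed output speed (× input speed) = -736/1323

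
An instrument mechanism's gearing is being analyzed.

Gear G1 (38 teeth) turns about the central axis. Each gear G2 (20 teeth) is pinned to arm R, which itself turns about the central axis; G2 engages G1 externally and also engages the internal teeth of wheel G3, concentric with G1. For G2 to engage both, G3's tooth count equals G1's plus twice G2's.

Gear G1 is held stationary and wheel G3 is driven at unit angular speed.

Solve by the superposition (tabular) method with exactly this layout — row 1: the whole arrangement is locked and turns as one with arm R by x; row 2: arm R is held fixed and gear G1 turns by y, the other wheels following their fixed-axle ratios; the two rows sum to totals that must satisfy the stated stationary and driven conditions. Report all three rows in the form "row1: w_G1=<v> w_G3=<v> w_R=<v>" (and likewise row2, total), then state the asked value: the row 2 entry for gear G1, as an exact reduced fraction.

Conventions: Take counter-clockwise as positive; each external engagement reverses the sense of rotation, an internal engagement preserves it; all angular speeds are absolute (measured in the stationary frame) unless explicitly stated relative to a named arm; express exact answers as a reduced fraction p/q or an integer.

recognized (axles ride arm R): planetary set, 38/20/78 teeth
row 1: whole set turns with the arm by x
row 2: sun turns y, ring = −(38/78)·y, arm 0
boundary: total ω_sun = x + y = 0 and total ω_ring = x − (38/78)·y = 1  ⇒  y = -39/58, x = 39/58
row 2 ring = −(38/78)·(-39/58) = 19/58
totals (row 1 + row 2): sun 39/58 + (-39/58) = 0, ring 39/58 + 19/58 = 1, arm 39/58 + 0 = 39/58
asked cell (row2, sun) = -39/58

row1: w_G1=39/58 w_G3=39/58 w_R=39/58
row2: w_G1=-39/58 w_G3=19/58 w_R=0
total: w_G1=0 w_G3=1 w_R=39/58
asked value: -39/58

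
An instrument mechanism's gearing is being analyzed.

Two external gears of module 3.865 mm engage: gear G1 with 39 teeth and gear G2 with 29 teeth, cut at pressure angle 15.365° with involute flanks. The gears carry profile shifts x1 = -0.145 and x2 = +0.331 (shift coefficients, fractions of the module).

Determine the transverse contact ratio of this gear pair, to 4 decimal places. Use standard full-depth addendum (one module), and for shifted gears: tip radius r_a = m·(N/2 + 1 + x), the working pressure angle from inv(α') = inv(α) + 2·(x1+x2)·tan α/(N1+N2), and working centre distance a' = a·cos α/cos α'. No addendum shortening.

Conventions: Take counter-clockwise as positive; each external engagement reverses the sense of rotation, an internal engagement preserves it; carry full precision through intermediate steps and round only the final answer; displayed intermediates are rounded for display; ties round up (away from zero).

1.8338

single-mesh involute tooth geometry (39T engaging 29T at module 3.865)
base radii: r_b1 = 72.673673, r_b2 = 54.039398
tip radii: r_a1 = 78.672075, r_a2 = 61.186815
inv(α') = inv(15.365°) + 2·(-0.145+0.331)·tan α/(39+29) = 0.00812221  ⇒  α' = 16.42654°
a' = a·cos α / cos α' = 131.4100·cos 15.365°/cos 16.42654° = 132.105199
action lengths: √(r_a1²−r_b1²) = 30.130261, √(r_a2²−r_b2²) = 28.697906
base pitch p_b = π·m·cos α = 11.708260
CR = (30.130261 + 28.697906 − 132.105199·sin 16.42654°)/11.708260 = 1.833807
contact ratio ≈ 1.8338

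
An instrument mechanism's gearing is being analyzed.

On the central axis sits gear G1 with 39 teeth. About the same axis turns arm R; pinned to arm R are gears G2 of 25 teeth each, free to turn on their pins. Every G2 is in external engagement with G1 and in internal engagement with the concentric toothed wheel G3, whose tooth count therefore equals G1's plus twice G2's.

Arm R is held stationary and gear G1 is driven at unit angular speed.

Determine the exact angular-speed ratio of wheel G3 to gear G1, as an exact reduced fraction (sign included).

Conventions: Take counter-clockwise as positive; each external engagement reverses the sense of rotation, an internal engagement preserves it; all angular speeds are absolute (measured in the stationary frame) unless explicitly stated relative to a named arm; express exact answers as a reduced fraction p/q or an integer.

planetary set (39T centre, 25T on arm, 89T internal) — Willis relation
ring teeth: 39 + 2·25 = 89
39(ω_sun−ω_arm) = −89(ω_ring−ω_arm),  ω_arm = 0, ω_sun = 1
ω_ring = 0 − (39/89)(1−0) = -39/89
ω_out/ω_in = -39/89

-39/89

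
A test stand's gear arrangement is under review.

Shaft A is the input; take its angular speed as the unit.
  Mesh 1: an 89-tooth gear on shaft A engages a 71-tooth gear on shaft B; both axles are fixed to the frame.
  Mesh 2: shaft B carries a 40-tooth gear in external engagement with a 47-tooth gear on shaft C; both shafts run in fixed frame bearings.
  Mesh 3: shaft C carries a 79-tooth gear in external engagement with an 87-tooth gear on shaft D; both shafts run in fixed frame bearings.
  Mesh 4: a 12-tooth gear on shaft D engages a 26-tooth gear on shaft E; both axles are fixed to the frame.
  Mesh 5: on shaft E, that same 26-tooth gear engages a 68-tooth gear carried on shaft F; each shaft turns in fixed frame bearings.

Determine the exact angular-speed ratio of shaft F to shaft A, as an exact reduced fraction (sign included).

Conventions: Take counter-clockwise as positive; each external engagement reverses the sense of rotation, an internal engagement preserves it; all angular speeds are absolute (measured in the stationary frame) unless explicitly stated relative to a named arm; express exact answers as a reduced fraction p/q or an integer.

class = fixed-axis compound train [5 meshes; 5 ratios multiply, 5 sense flips]
mesh 1 [89T→71T]: running ratio 89/71, sense −
mesh 2 [40T→47T]: running ratio 3560/3337, sense +
mesh 3 [79T→87T]: running ratio 281240/290319, sense −
mesh 4 [12T→26T]: running ratio 562480/1258049, sense +
mesh 5 [26T→68T]: running ratio 281240/1645141, sense −
ω_out/ω_in = -281240/1645141

-281240/1645141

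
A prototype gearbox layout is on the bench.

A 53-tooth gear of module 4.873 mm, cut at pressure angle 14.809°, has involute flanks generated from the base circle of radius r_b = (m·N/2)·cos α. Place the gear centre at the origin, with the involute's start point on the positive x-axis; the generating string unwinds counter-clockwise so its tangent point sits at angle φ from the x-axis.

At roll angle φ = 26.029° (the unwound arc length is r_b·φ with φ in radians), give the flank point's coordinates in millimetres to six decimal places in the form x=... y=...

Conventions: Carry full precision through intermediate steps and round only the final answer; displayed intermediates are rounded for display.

class = single-mesh tooth geometry [base-circle involute, m = 4.873, 53T]
pitch radius r_p = m·N/2 = 4.873·53/2 = 129.134500
base radius r_b = r_p·cos α = 129.134500·cos 14.809° = 124.845072
roll angle φ = 26.029° = 0.45429175 rad
x = r_b·(cos φ + φ·sin φ) = 137.070786
y = r_b·(sin φ − φ·cos φ) = 3.821775

x=137.070786 y=3.821775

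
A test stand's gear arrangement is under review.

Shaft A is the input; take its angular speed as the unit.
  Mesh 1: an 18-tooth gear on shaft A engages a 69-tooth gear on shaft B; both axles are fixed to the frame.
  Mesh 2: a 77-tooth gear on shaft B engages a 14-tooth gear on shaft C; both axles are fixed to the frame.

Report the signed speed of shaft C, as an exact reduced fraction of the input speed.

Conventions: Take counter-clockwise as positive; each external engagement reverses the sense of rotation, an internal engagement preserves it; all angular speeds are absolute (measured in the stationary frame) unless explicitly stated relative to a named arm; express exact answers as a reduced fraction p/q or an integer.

33/23

2-mesh fixed-axis compound train (all bearings frame-fixed)
mesh 1 [18T→69T]: |ω|/ω_in = 1×18/69 = 6/23, sense flips to −
mesh 2 [77T→14T]: |ω|/ω_in = (6/23)×77/14 = 33/23, sense flips to +
signed output speed (× input speed) = 33/23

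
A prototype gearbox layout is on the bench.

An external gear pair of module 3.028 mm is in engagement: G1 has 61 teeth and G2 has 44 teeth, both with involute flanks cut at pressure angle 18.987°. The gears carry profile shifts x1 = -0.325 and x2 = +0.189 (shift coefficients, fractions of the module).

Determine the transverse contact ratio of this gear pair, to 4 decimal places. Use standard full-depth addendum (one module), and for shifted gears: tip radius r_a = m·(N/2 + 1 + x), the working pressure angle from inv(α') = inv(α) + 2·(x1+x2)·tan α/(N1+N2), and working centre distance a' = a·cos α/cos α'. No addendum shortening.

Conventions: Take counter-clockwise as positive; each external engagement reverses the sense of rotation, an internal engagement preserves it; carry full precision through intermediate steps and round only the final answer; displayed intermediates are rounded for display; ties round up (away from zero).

1.8272

single-mesh involute tooth geometry (61T engaging 44T at module 3.028)
base radii: r_b1 = 87.329242, r_b2 = 62.991585
tip radii: r_a1 = 94.397900, r_a2 = 70.216292
inv(α') = inv(18.987°) + 2·(-0.325+0.189)·tan α/(61+44) = 0.01179686  ⇒  α' = 18.54464°
a' = a·cos α / cos α' = 158.9700·cos 18.987°/cos 18.54464° = 158.553537
action lengths: √(r_a1²−r_b1²) = 35.840856, √(r_a2²−r_b2²) = 31.022378
base pitch p_b = π·m·cos α = 8.995177
CR = (35.840856 + 31.022378 − 158.553537·sin 18.54464°)/8.995177 = 1.827237
contact ratio ≈ 1.8272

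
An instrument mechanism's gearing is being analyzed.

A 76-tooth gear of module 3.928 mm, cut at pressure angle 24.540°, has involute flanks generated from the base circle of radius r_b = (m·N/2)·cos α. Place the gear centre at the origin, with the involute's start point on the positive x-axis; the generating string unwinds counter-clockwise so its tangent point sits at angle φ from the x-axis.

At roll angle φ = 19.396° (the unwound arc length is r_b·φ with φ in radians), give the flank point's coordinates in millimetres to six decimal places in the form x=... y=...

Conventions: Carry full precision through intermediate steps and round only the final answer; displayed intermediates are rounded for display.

recognized (one wheel, involute flank): single-mesh tooth geometry, m = 3.928, N = 76
pitch radius r_p = m·N/2 = 3.928·76/2 = 149.264000
base radius r_b = r_p·cos α = 149.264000·cos 24.540° = 135.781213
roll angle φ = 19.396° = 0.33852406 rad
x = r_b·(cos φ + φ·sin φ) = 143.339893
y = r_b·(sin φ − φ·cos φ) = 1.735809

x=143.339893 y=1.735809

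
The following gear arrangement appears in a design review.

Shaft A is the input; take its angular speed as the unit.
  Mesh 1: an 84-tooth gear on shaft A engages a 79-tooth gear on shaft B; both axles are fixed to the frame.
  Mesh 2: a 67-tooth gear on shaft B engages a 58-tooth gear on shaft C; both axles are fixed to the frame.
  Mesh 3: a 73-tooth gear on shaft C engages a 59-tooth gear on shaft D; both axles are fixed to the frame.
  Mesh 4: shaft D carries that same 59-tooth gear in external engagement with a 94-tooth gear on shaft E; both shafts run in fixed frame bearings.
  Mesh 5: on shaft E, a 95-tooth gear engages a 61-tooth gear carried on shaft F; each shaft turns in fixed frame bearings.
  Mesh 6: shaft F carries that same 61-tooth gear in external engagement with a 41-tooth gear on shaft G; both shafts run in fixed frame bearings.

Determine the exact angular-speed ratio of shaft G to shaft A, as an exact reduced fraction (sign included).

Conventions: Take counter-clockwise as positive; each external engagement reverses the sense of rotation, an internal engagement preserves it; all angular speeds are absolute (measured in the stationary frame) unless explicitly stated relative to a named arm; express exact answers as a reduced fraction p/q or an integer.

9757545/4414757

class = fixed-axis compound train [6 meshes; 6 ratios multiply, 6 sense flips]
mesh 1 [84T→79T]: running ratio 84/79, sense −
mesh 2 [67T→58T]: running ratio 2814/2291, sense +
mesh 3 [73T→59T]: running ratio 205422/135169, sense −
mesh 4 [59T→94T]: running ratio 102711/107677, sense +
mesh 5 [95T→61T]: running ratio 9757545/6568297, sense −
mesh 6 [61T→41T]: running ratio 9757545/4414757, sense +
ω_out/ω_in = 9757545/4414757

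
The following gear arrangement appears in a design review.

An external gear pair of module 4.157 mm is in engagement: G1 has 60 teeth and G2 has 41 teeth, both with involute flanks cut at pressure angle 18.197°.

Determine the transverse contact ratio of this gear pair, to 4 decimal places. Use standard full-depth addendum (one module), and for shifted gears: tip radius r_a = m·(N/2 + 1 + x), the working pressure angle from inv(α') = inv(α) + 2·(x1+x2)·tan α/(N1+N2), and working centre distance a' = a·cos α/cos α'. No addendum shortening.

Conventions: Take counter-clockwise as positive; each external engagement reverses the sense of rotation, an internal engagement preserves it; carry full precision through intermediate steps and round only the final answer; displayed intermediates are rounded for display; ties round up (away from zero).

1.8550

topology: single-mesh involute geometry — m = 4.157, 60T/41T pair
base radii: r_b1 = 118.473054, r_b2 = 80.956587
tip radii: r_a1 = 128.867000, r_a2 = 89.375500
no profile shift: α' = α, a' = a
action lengths: √(r_a1²−r_b1²) = 50.703444, √(r_a2²−r_b2²) = 37.868338
base pitch p_b = π·m·cos α = 12.406469
CR = (50.703444 + 37.868338 − 209.928500·sin 18.19700°)/12.406469 = 1.855018
contact ratio ≈ 1.8550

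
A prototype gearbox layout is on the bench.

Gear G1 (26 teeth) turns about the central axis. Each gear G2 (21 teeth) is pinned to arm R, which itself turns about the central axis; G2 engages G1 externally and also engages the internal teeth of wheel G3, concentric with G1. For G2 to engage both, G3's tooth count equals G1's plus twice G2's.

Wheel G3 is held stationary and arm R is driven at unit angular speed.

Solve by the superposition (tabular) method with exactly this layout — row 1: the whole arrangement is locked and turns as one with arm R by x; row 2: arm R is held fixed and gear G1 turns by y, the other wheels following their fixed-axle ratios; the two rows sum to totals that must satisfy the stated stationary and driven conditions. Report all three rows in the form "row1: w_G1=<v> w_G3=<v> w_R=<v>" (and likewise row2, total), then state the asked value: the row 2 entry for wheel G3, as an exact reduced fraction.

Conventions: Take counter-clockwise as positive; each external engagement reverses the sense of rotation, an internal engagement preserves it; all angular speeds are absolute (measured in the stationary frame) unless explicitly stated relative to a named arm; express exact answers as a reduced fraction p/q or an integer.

planetary set (26T centre, 21T on arm, 68T internal) — Willis relation
superposition row 1 [locked train]: every member turns x
row 2 (arm held, sun turns y): ω_ring = −(26/68)·y, ω_arm = 0
boundary: total ω_ring = x − (26/68)·y = 0 and total ω_arm = x = 1  ⇒  y = 34/13, x = 1
row 2 ring = −(26/68)·34/13 = -1
totals (row 1 + row 2): sun 1 + 34/13 = 47/13, ring 1 + (-1) = 0, arm 1 + 0 = 1
asked cell (row2, ring) = -1

row1: w_G1=1 w_G3=1 w_R=1
row2: w_G1=34/13 w_G3=-1 w_R=0
total: w_G1=47/13 w_G3=0 w_R=1
asked value: -1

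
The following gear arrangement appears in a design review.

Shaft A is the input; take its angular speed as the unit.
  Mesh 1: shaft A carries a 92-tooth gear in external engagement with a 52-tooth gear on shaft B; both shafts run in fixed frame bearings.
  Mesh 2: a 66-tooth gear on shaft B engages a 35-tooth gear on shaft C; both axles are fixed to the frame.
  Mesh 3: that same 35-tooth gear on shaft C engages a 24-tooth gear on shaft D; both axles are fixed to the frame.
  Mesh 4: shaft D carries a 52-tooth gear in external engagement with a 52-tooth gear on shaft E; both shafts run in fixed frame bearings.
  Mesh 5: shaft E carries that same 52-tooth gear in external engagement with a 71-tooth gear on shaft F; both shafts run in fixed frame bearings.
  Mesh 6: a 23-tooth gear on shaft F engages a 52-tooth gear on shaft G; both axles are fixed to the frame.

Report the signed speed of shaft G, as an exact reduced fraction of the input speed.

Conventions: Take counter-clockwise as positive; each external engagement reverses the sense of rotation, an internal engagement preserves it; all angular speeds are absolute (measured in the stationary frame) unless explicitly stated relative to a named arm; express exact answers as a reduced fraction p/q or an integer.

5819/3692

6-mesh fixed-axis compound train (all bearings frame-fixed)
mesh 1 [92T→52T]: |ω|/ω_in = 1×92/52 = 23/13, sense flips to −
mesh 2 [66T→35T]: |ω|/ω_in = (23/13)×66/35 = 1518/455, sense flips to +
mesh 3 [35T→24T]: |ω|/ω_in = (1518/455)×35/24 = 253/52, sense flips to −
mesh 4 [52T→52T]: |ω|/ω_in = (253/52)×52/52 = 253/52, sense flips to +
mesh 5 [52T→71T]: |ω|/ω_in = (253/52)×52/71 = 253/71, sense flips to −
mesh 6 [23T→52T]: |ω|/ω_in = (253/71)×23/52 = 5819/3692, sense flips to +
signed output speed (× input speed) = 5819/3692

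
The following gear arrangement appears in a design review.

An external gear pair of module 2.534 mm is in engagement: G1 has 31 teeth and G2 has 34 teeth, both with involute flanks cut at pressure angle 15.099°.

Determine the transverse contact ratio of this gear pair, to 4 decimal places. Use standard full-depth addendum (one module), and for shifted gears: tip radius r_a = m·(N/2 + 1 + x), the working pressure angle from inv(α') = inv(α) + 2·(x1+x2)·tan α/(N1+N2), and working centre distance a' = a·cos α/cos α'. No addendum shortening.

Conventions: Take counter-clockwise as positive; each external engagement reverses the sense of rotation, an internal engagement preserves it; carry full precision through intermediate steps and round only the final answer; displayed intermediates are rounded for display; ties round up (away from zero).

class = single-mesh tooth geometry [involute pair 31T × 34T, m = 2.534]
base radii: r_b1 = 37.921047, r_b2 = 41.590826
tip radii: r_a1 = 41.811000, r_a2 = 45.612000
no profile shift: α' = α, a' = a
action lengths: √(r_a1²−r_b1²) = 17.611187, √(r_a2²−r_b2²) = 18.725858
base pitch p_b = π·m·cos α = 7.685967
CR = (17.611187 + 18.725858 − 82.355000·sin 15.09900°)/7.685967 = 1.936592
contact ratio ≈ 1.9366

1.9366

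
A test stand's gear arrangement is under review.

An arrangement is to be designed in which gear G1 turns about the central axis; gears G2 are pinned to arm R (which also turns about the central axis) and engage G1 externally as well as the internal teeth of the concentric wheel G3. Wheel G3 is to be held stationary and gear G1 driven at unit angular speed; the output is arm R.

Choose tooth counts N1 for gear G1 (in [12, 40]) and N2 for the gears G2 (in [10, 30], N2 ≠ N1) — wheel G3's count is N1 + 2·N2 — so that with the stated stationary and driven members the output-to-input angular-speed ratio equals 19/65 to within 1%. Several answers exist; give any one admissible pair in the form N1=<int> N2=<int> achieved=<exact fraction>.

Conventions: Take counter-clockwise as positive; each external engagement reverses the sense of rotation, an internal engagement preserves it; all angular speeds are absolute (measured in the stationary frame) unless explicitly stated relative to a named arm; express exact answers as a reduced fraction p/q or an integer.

N1=38 N2=27 achieved=19/65

class = planetary set [ratio 19/65 wanted; Willis about the carrier]
Willis with ω_ring = 0: ω_arm/ω_sun = N1/(N1+N3); set equal to 19/65  ⇒  N3/N1 = 1/(19/65) − 1 = 46/19
N3 = N1 + 2·N2  ⇒  N2/N1 = (N3/N1 − 1)/2 = (46/19 − 1)/2 = 27/38
smallest multiple with N1 ≥ 12 and N2 ≥ 10: k = 1  ⇒  N1 = 1·38 = 38, N2 = 1·27 = 27 (N1 ≤ 40, N2 ≤ 30, N2 ≠ N1 ✓), N3 = 38 + 2·27 = 92
check: N1/(N1+N3) with N1 = 38, N3 = 92 gives 19/65; |achieved − target| = 0 ≤ 19/6500 ✓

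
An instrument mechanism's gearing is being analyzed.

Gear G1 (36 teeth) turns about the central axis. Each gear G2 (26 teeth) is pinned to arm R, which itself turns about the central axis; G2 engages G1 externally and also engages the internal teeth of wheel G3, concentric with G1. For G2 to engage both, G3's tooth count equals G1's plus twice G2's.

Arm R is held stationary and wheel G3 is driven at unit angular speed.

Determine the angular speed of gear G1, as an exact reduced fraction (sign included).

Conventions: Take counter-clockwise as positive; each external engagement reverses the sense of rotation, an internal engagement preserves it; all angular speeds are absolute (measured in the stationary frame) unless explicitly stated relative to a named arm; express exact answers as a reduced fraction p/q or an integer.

-22/9

planetary set (36T centre, 26T on arm, 88T internal) — Willis relation
ring teeth: 36 + 2·26 = 88
36(ω_sun−ω_arm) = −88(ω_ring−ω_arm),  ω_arm = 0, ω_ring = 1
ω_sun = 0 − (88/36)(1−0) = -22/9
exact speed ratio = -22/9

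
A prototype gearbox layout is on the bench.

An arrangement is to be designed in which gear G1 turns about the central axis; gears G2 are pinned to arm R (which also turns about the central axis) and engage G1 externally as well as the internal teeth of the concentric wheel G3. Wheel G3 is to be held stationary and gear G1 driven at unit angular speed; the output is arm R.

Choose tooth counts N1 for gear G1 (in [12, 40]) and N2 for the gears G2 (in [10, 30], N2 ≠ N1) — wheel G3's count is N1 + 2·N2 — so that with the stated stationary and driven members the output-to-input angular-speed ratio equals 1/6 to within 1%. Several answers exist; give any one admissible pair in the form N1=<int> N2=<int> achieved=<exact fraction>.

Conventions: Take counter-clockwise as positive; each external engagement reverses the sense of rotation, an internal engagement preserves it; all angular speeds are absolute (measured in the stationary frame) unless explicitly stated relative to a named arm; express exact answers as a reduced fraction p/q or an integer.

design class (target 1/6): planetary set
Willis with ω_ring = 0: ω_arm/ω_sun = N1/(N1+N3); set equal to 1/6  ⇒  N3/N1 = 1/(1/6) − 1 = 5
N3 = N1 + 2·N2  ⇒  N2/N1 = (N3/N1 − 1)/2 = (5 − 1)/2 = 2
smallest multiple with N1 ≥ 12 and N2 ≥ 10: k = 12  ⇒  N1 = 12·1 = 12, N2 = 12·2 = 24 (N1 ≤ 40, N2 ≤ 30, N2 ≠ N1 ✓), N3 = 12 + 2·24 = 60
check: N1/(N1+N3) with N1 = 12, N3 = 60 gives 1/6; |achieved − target| = 0 ≤ 1/600 ✓

N1=12 N2=24 achieved=1/6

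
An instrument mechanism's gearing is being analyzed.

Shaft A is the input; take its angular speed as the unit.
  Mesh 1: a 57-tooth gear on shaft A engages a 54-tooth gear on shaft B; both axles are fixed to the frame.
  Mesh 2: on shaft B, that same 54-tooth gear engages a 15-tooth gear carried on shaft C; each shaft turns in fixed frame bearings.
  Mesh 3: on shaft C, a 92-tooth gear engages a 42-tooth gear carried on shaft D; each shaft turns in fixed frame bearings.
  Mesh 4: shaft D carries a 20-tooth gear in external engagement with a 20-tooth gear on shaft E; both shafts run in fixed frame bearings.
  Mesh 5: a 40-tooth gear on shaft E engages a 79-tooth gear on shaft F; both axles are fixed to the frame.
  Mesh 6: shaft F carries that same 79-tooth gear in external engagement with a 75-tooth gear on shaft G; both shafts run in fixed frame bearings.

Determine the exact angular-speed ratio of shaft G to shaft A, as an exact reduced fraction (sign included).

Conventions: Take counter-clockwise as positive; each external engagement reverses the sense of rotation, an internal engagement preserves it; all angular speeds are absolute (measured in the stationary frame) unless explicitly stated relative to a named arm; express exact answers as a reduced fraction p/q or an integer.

class = fixed-axis compound train [6 meshes; 6 ratios multiply, 6 sense flips]
mesh 1 [57T→54T]: running ratio 19/18, sense −
mesh 2 [54T→15T]: running ratio 19/5, sense +
mesh 3 [92T→42T]: running ratio 874/105, sense −
mesh 4 [20T→20T]: running ratio 874/105, sense +
mesh 5 [40T→79T]: running ratio 6992/1659, sense −
mesh 6 [79T→75T]: running ratio 6992/1575, sense +
ω_out/ω_in = 6992/1575

6992/1575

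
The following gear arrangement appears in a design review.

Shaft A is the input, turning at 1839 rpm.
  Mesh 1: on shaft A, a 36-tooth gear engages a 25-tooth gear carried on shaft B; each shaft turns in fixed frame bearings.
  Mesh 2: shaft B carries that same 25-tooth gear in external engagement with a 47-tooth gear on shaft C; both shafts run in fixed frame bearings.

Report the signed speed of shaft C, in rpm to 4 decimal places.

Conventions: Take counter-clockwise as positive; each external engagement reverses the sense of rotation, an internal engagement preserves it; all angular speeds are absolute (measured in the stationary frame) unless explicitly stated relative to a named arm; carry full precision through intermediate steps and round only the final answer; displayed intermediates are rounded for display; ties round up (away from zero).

recognized (3 fixed axles, 2 meshes): fixed-axis compound train
mesh 1 [36T→25T]: ω = 1839.0000×36/25 = 2648.1600 rpm, sense flips to −
mesh 2 [25T→47T]: ω = 2648.1600×25/47 = 1408.5957 rpm, sense flips to +
signed output speed = +1408.5957 rpm

+1408.5957 rpm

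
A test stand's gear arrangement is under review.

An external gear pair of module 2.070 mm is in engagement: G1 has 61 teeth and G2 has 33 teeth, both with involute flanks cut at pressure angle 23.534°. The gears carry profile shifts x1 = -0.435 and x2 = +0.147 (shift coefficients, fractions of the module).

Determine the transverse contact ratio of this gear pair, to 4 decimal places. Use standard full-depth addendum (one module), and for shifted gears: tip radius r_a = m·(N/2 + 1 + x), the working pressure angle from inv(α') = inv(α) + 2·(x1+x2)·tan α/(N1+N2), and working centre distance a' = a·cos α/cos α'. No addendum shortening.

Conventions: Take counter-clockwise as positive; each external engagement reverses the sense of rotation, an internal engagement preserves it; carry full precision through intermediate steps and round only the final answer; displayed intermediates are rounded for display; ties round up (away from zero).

1.5963

single-mesh involute tooth geometry (61T engaging 33T at module 2.070)
base radii: r_b1 = 57.883638, r_b2 = 31.314099
tip radii: r_a1 = 64.304550, r_a2 = 36.529290
inv(α') = inv(23.534°) + 2·(-0.435+0.147)·tan α/(61+33) = 0.02210367  ⇒  α' = 22.69487°
a' = a·cos α / cos α' = 97.2900·cos 23.534°/cos 22.69487° = 96.683704
action lengths: √(r_a1²−r_b1²) = 28.009990, √(r_a2²−r_b2²) = 18.810003
base pitch p_b = π·m·cos α = 5.962191
CR = (28.009990 + 18.810003 − 96.683704·sin 22.69487°)/5.962191 = 1.596250
contact ratio ≈ 1.5963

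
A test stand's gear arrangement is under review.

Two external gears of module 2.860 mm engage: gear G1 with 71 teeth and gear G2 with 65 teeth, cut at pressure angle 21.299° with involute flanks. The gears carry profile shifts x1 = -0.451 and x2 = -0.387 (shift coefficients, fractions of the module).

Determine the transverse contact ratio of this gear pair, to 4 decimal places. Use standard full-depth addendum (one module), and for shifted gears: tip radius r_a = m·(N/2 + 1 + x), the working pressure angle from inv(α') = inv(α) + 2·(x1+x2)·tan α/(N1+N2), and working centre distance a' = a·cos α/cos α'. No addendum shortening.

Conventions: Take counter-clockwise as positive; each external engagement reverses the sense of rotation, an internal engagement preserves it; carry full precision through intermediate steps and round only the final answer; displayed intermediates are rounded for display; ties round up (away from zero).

1.9016

single-mesh involute tooth geometry (71T engaging 65T at module 2.860)
base radii: r_b1 = 94.595254, r_b2 = 86.601289
tip radii: r_a1 = 103.100140, r_a2 = 94.703180
inv(α') = inv(21.299°) + 2·(-0.451-0.387)·tan α/(71+65) = 0.01332143  ⇒  α' = 19.28829°
a' = a·cos α / cos α' = 194.4800·cos 21.299°/cos 19.28829° = 191.972237
action lengths: √(r_a1²−r_b1²) = 41.004595, √(r_a2²−r_b2²) = 38.326349
base pitch p_b = π·m·cos α = 8.371261
CR = (41.004595 + 38.326349 − 191.972237·sin 19.28829°)/8.371261 = 1.901552
contact ratio ≈ 1.9016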